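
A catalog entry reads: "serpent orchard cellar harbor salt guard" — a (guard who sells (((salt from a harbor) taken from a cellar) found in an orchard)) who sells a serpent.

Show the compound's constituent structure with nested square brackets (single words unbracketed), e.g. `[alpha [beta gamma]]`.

Whole compound: head "guard" (specifically "orchard cellar harbor salt guard"), modifier "serpent".
Within "orchard cellar harbor salt guard", the head is "guard" and the modifier is "orchard cellar harbor salt".
Within "orchard cellar harbor salt", the head is "salt" (specifically "cellar harbor salt") and the modifier is "orchard".
Within "cellar harbor salt", the head is "salt" (specifically "harbor salt") and the modifier is "cellar".
Within "harbor salt", the head is "salt" and the modifier is "harbor".
Putting it together: [serpent [[orchard [cellar [harbor salt]]] guard]].

[serpent [[orchard [cellar [harbor salt]]] guard]]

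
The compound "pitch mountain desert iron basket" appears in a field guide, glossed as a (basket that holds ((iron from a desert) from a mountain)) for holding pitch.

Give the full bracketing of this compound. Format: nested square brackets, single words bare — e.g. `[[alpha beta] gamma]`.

Whole compound: head "basket" (specifically "mountain desert iron basket"), modifier "pitch".
"mountain desert iron basket" → head "basket", modifier "mountain desert iron".
"mountain desert iron" → head "iron" (specifically "desert iron"), modifier "mountain".
"desert iron" → head "iron", modifier "desert".
Putting it together: [pitch [[mountain [desert iron]] basket]].

[pitch [[mountain [desert iron]] basket]]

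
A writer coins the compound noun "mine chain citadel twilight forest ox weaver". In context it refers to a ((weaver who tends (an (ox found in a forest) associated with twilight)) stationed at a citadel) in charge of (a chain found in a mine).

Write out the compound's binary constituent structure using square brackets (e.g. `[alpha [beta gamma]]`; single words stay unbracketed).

[[mine chain] [citadel [[twilight [forest ox]] weaver]]]

Overall it is a kind of weaver (specifically "citadel twilight forest ox weaver"); the modifier is "mine chain".
"mine chain" → head "chain", modifier "mine".
"citadel twilight forest ox weaver" → head "weaver" (specifically "twilight forest ox weaver"), modifier "citadel".
"twilight forest ox weaver" → head "weaver", modifier "twilight forest ox".
"twilight forest ox" → head "ox" (specifically "forest ox"), modifier "twilight".
"forest ox" → head "ox", modifier "forest".
Assembled: [[mine chain] [citadel [[twilight [forest ox]] weaver]]].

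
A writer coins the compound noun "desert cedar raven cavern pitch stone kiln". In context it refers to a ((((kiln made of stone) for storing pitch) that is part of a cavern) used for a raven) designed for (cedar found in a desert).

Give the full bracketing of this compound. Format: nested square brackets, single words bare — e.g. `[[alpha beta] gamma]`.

Whole compound: head "kiln" (specifically "raven cavern pitch stone kiln"), modifier "desert cedar".
Inside "desert cedar": head "cedar", modifier "desert".
Inside "raven cavern pitch stone kiln": head "kiln" (specifically "cavern pitch stone kiln"), modifier "raven".
Inside "cavern pitch stone kiln": head "kiln" (specifically "pitch stone kiln"), modifier "cavern".
Inside "pitch stone kiln": head "kiln" (specifically "stone kiln"), modifier "pitch".
Inside "stone kiln": head "kiln", modifier "stone".
Assembled: [[desert cedar] [raven [cavern [pitch [stone kiln]]]]].

[[desert cedar] [raven [cavern [pitch [stone kiln]]]]]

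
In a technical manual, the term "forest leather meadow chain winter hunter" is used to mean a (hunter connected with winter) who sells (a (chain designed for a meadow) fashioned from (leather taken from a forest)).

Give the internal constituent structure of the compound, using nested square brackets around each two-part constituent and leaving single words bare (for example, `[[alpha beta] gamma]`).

Whole compound: head "hunter" (specifically "winter hunter"), modifier "forest leather meadow chain".
Inside "forest leather meadow chain": head "chain" (specifically "meadow chain"), modifier "forest leather".
Inside "forest leather": head "leather", modifier "forest".
Inside "meadow chain": head "chain", modifier "meadow".
Inside "winter hunter": head "hunter", modifier "winter".
Putting it together: [[[forest leather] [meadow chain]] [winter hunter]].

[[[forest leather] [meadow chain]] [winter hunter]]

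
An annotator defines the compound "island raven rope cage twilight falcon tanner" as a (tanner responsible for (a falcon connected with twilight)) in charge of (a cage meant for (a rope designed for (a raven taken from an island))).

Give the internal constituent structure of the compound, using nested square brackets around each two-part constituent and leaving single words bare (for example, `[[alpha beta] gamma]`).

[[[[island raven] rope] cage] [[twilight falcon] tanner]]

Overall it is a kind of tanner (specifically "twilight falcon tanner"); the modifier is "island raven rope cage".
Inside "island raven rope cage": head "cage", modifier "island raven rope".
Inside "island raven rope": head "rope", modifier "island raven".
Inside "island raven": head "raven", modifier "island".
Inside "twilight falcon tanner": head "tanner", modifier "twilight falcon".
Inside "twilight falcon": head "falcon", modifier "twilight".
Putting it together: [[[[island raven] rope] cage] [[twilight falcon] tanner]].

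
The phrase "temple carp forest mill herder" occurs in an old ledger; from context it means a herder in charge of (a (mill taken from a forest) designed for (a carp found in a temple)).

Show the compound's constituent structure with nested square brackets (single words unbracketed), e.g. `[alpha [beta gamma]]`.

At the top level: head "herder"; modifier "temple carp forest mill".
Inside "temple carp forest mill": head "mill" (specifically "forest mill"), modifier "temple carp".
Inside "temple carp": head "carp", modifier "temple".
Inside "forest mill": head "mill", modifier "forest".
Assembled: [[[temple carp] [forest mill]] herder].

[[[temple carp] [forest mill]] herder]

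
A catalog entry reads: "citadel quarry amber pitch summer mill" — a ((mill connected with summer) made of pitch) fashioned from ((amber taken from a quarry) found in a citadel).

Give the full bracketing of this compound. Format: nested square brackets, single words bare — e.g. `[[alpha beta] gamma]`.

The outermost head in the paraphrase is "mill" (specifically "pitch summer mill"), modified by "citadel quarry amber".
Inside "citadel quarry amber": head "amber" (specifically "quarry amber"), modifier "citadel".
Inside "quarry amber": head "amber", modifier "quarry".
Inside "pitch summer mill": head "mill" (specifically "summer mill"), modifier "pitch".
Inside "summer mill": head "mill", modifier "summer".
So the structure is [[citadel [quarry amber]] [pitch [summer mill]]].

[[citadel [quarry amber]] [pitch [summer mill]]]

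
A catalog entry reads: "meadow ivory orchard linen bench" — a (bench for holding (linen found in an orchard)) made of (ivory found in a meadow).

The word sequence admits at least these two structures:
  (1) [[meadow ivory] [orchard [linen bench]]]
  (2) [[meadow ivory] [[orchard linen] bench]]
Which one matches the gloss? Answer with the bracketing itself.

[[meadow ivory] [[orchard linen] bench]]

The paraphrase's head is the "bench" part ("orchard linen bench"); its modifier is "meadow ivory".
That top-level split, carried through the inner groups, gives [[meadow ivory] [[orchard linen] bench]].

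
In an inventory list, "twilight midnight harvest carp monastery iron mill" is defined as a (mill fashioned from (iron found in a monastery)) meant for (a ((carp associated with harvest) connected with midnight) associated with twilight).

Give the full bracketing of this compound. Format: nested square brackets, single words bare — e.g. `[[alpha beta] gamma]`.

[[twilight [midnight [harvest carp]]] [[monastery iron] mill]]

Overall it is a kind of mill (specifically "monastery iron mill"); the modifier is "twilight midnight harvest carp".
Inside "twilight midnight harvest carp": head "carp" (specifically "midnight harvest carp"), modifier "twilight".
Inside "midnight harvest carp": head "carp" (specifically "harvest carp"), modifier "midnight".
Inside "harvest carp": head "carp", modifier "harvest".
Inside "monastery iron mill": head "mill", modifier "monastery iron".
Inside "monastery iron": head "iron", modifier "monastery".
Putting it together: [[twilight [midnight [harvest carp]]] [[monastery iron] mill]].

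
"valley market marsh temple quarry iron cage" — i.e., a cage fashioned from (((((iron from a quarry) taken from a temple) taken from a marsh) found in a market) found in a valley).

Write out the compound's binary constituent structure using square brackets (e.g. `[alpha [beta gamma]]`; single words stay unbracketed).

[[valley [market [marsh [temple [quarry iron]]]]] cage]

At the top level: head "cage"; modifier "valley market marsh temple quarry iron".
Inside "valley market marsh temple quarry iron": head "iron" (specifically "market marsh temple quarry iron"), modifier "valley".
Inside "market marsh temple quarry iron": head "iron" (specifically "marsh temple quarry iron"), modifier "market".
Inside "marsh temple quarry iron": head "iron" (specifically "temple quarry iron"), modifier "marsh".
Inside "temple quarry iron": head "iron" (specifically "quarry iron"), modifier "temple".
Inside "quarry iron": head "iron", modifier "quarry".
Putting it together: [[valley [market [marsh [temple [quarry iron]]]]] cage].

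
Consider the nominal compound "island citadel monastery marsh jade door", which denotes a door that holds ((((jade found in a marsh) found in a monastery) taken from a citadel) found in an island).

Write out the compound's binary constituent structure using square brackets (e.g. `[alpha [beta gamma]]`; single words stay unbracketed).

[[island [citadel [monastery [marsh jade]]]] door]

The outermost head in the paraphrase is "door", modified by "island citadel monastery marsh jade".
"island citadel monastery marsh jade" → head "jade" (specifically "citadel monastery marsh jade"), modifier "island".
"citadel monastery marsh jade" → head "jade" (specifically "monastery marsh jade"), modifier "citadel".
"monastery marsh jade" → head "jade" (specifically "marsh jade"), modifier "monastery".
"marsh jade" → head "jade", modifier "marsh".
So the structure is [[island [citadel [monastery [marsh jade]]]] door].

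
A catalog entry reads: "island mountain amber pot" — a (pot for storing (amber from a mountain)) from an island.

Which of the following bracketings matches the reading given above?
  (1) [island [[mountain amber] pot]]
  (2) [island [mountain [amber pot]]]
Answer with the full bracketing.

The paraphrase's head is the "pot" part ("mountain amber pot"); its modifier is "island".
That top-level split, carried through the inner groups, gives [island [[mountain amber] pot]].

[island [[mountain amber] pot]]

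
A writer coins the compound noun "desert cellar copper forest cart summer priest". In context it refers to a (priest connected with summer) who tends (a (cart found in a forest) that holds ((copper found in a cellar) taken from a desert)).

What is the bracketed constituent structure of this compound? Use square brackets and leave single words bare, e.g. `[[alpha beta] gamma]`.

[[[desert [cellar copper]] [forest cart]] [summer priest]]

Whole compound: head "priest" (specifically "summer priest"), modifier "desert cellar copper forest cart".
"desert cellar copper forest cart" → head "cart" (specifically "forest cart"), modifier "desert cellar copper".
"desert cellar copper" → head "copper" (specifically "cellar copper"), modifier "desert".
"cellar copper" → head "copper", modifier "cellar".
"forest cart" → head "cart", modifier "forest".
"summer priest" → head "priest", modifier "summer".
Putting it together: [[[desert [cellar copper]] [forest cart]] [summer priest]].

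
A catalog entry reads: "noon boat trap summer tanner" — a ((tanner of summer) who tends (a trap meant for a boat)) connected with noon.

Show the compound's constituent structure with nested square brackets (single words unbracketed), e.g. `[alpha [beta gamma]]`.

[noon [[boat trap] [summer tanner]]]

The outermost head in the paraphrase is "tanner" (specifically "boat trap summer tanner"), modified by "noon".
Inside "boat trap summer tanner": head "tanner" (specifically "summer tanner"), modifier "boat trap".
Inside "boat trap": head "trap", modifier "boat".
Inside "summer tanner": head "tanner", modifier "summer".
Putting it together: [noon [[boat trap] [summer tanner]]].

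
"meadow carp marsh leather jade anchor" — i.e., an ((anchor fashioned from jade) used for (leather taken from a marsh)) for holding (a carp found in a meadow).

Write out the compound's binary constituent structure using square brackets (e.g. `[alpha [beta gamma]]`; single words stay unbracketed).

[[meadow carp] [[marsh leather] [jade anchor]]]

At the top level: head "anchor" (specifically "marsh leather jade anchor"); modifier "meadow carp".
Inside "meadow carp": head "carp", modifier "meadow".
Inside "marsh leather jade anchor": head "anchor" (specifically "jade anchor"), modifier "marsh leather".
Inside "marsh leather": head "leather", modifier "marsh".
Inside "jade anchor": head "anchor", modifier "jade".
Assembled: [[meadow carp] [[marsh leather] [jade anchor]]].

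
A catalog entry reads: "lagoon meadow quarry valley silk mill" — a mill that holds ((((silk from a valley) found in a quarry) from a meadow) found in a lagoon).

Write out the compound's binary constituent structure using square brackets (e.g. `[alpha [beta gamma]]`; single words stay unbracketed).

[[lagoon [meadow [quarry [valley silk]]]] mill]

Whole compound: head "mill", modifier "lagoon meadow quarry valley silk".
"lagoon meadow quarry valley silk" → head "silk" (specifically "meadow quarry valley silk"), modifier "lagoon".
"meadow quarry valley silk" → head "silk" (specifically "quarry valley silk"), modifier "meadow".
"quarry valley silk" → head "silk" (specifically "valley silk"), modifier "quarry".
"valley silk" → head "silk", modifier "valley".
So the structure is [[lagoon [meadow [quarry [valley silk]]]] mill].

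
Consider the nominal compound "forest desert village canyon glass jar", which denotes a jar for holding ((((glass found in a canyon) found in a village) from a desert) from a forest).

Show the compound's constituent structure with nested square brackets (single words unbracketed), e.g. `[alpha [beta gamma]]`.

The outermost head in the paraphrase is "jar", modified by "forest desert village canyon glass".
"forest desert village canyon glass" → head "glass" (specifically "desert village canyon glass"), modifier "forest".
"desert village canyon glass" → head "glass" (specifically "village canyon glass"), modifier "desert".
"village canyon glass" → head "glass" (specifically "canyon glass"), modifier "village".
"canyon glass" → head "glass", modifier "canyon".
Assembled: [[forest [desert [village [canyon glass]]]] jar].

[[forest [desert [village [canyon glass]]]] jar]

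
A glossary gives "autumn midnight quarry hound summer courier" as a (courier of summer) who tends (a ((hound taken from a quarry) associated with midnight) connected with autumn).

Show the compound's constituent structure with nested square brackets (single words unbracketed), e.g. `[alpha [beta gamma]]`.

The outermost head in the paraphrase is "courier" (specifically "summer courier"), modified by "autumn midnight quarry hound".
Within "autumn midnight quarry hound", the head is "hound" (specifically "midnight quarry hound") and the modifier is "autumn".
Within "midnight quarry hound", the head is "hound" (specifically "quarry hound") and the modifier is "midnight".
Within "quarry hound", the head is "hound" and the modifier is "quarry".
Within "summer courier", the head is "courier" and the modifier is "summer".
Assembled: [[autumn [midnight [quarry hound]]] [summer courier]].

[[autumn [midnight [quarry hound]]] [summer courier]]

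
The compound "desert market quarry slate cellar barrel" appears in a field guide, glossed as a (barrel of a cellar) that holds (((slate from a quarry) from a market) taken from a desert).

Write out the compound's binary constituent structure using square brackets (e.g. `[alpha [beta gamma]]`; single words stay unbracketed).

[[desert [market [quarry slate]]] [cellar barrel]]

The outermost head in the paraphrase is "barrel" (specifically "cellar barrel"), modified by "desert market quarry slate".
Inside "desert market quarry slate": head "slate" (specifically "market quarry slate"), modifier "desert".
Inside "market quarry slate": head "slate" (specifically "quarry slate"), modifier "market".
Inside "quarry slate": head "slate", modifier "quarry".
Inside "cellar barrel": head "barrel", modifier "cellar".
Putting it together: [[desert [market [quarry slate]]] [cellar barrel]].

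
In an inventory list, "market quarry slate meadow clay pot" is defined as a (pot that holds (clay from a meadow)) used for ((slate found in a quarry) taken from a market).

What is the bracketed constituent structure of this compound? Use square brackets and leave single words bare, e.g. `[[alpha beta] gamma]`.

[[market [quarry slate]] [[meadow clay] pot]]

The outermost head in the paraphrase is "pot" (specifically "meadow clay pot"), modified by "market quarry slate".
"market quarry slate" → head "slate" (specifically "quarry slate"), modifier "market".
"quarry slate" → head "slate", modifier "quarry".
"meadow clay pot" → head "pot", modifier "meadow clay".
"meadow clay" → head "clay", modifier "meadow".
Putting it together: [[market [quarry slate]] [[meadow clay] pot]].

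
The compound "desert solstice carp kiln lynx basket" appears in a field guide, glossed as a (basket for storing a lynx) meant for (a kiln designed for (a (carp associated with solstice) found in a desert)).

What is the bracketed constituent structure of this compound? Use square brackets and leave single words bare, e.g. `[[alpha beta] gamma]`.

[[[desert [solstice carp]] kiln] [lynx basket]]

Whole compound: head "basket" (specifically "lynx basket"), modifier "desert solstice carp kiln".
Inside "desert solstice carp kiln": head "kiln", modifier "desert solstice carp".
Inside "desert solstice carp": head "carp" (specifically "solstice carp"), modifier "desert".
Inside "solstice carp": head "carp", modifier "solstice".
Inside "lynx basket": head "basket", modifier "lynx".
Putting it together: [[[desert [solstice carp]] kiln] [lynx basket]].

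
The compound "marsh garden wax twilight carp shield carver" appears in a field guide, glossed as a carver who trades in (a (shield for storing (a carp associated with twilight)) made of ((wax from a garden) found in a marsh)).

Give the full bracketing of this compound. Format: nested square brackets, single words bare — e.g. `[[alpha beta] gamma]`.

[[[marsh [garden wax]] [[twilight carp] shield]] carver]

Overall it is a kind of carver; the modifier is "marsh garden wax twilight carp shield".
Inside "marsh garden wax twilight carp shield": head "shield" (specifically "twilight carp shield"), modifier "marsh garden wax".
Inside "marsh garden wax": head "wax" (specifically "garden wax"), modifier "marsh".
Inside "garden wax": head "wax", modifier "garden".
Inside "twilight carp shield": head "shield", modifier "twilight carp".
Inside "twilight carp": head "carp", modifier "twilight".
So the structure is [[[marsh [garden wax]] [[twilight carp] shield]] carver].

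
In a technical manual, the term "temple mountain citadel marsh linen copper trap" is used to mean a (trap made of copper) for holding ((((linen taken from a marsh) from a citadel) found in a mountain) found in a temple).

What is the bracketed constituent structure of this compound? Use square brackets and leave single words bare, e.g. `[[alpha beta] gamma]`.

Overall it is a kind of trap (specifically "copper trap"); the modifier is "temple mountain citadel marsh linen".
"temple mountain citadel marsh linen" → head "linen" (specifically "mountain citadel marsh linen"), modifier "temple".
"mountain citadel marsh linen" → head "linen" (specifically "citadel marsh linen"), modifier "mountain".
"citadel marsh linen" → head "linen" (specifically "marsh linen"), modifier "citadel".
"marsh linen" → head "linen", modifier "marsh".
"copper trap" → head "trap", modifier "copper".
Putting it together: [[temple [mountain [citadel [marsh linen]]]] [copper trap]].

[[temple [mountain [citadel [marsh linen]]]] [copper trap]]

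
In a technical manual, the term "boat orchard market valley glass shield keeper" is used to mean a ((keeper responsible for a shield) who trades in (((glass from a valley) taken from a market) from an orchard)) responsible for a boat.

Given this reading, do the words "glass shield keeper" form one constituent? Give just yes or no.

The top-level split is [boat] [orchard market valley glass shield keeper]; the full structure is [boat [[orchard [market [valley glass]]] [shield keeper]]].
"glass shield keeper" straddles a constituent boundary, so it is not a single unit.

no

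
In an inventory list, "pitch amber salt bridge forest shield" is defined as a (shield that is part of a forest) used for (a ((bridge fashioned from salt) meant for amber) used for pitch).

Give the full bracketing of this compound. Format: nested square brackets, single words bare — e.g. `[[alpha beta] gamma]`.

Overall it is a kind of shield (specifically "forest shield"); the modifier is "pitch amber salt bridge".
Within "pitch amber salt bridge", the head is "bridge" (specifically "amber salt bridge") and the modifier is "pitch".
Within "amber salt bridge", the head is "bridge" (specifically "salt bridge") and the modifier is "amber".
Within "salt bridge", the head is "bridge" and the modifier is "salt".
Within "forest shield", the head is "shield" and the modifier is "forest".
Assembled: [[pitch [amber [salt bridge]]] [forest shield]].

[[pitch [amber [salt bridge]]] [forest shield]]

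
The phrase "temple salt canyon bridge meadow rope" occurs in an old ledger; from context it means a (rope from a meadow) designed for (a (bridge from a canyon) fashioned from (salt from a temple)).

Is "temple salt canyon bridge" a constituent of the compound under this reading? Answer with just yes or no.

yes

The paraphrase groups the words so that "temple salt canyon bridge" is one unit: it corresponds to a single parenthesized sub-phrase.
The full structure is [[[temple salt] [canyon bridge]] [meadow rope]], in which [temple salt canyon bridge] is a constituent.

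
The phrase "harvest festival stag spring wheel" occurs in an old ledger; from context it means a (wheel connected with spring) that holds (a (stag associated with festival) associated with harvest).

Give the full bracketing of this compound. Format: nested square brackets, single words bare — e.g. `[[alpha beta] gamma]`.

At the top level: head "wheel" (specifically "spring wheel"); modifier "harvest festival stag".
Within "harvest festival stag", the head is "stag" (specifically "festival stag") and the modifier is "harvest".
Within "festival stag", the head is "stag" and the modifier is "festival".
Within "spring wheel", the head is "wheel" and the modifier is "spring".
So the structure is [[harvest [festival stag]] [spring wheel]].

[[harvest [festival stag]] [spring wheel]]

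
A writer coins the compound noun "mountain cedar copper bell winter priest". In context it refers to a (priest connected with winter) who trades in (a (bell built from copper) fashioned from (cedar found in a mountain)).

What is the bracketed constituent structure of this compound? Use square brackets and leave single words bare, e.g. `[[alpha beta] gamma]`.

[[[mountain cedar] [copper bell]] [winter priest]]

Whole compound: head "priest" (specifically "winter priest"), modifier "mountain cedar copper bell".
Inside "mountain cedar copper bell": head "bell" (specifically "copper bell"), modifier "mountain cedar".
Inside "mountain cedar": head "cedar", modifier "mountain".
Inside "copper bell": head "bell", modifier "copper".
Inside "winter priest": head "priest", modifier "winter".
Putting it together: [[[mountain cedar] [copper bell]] [winter priest]].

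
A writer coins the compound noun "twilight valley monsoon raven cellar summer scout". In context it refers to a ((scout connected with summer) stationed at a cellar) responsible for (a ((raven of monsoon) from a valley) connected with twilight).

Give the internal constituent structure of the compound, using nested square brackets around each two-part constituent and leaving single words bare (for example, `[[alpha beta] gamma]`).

[[twilight [valley [monsoon raven]]] [cellar [summer scout]]]

Overall it is a kind of scout (specifically "cellar summer scout"); the modifier is "twilight valley monsoon raven".
Inside "twilight valley monsoon raven": head "raven" (specifically "valley monsoon raven"), modifier "twilight".
Inside "valley monsoon raven": head "raven" (specifically "monsoon raven"), modifier "valley".
Inside "monsoon raven": head "raven", modifier "monsoon".
Inside "cellar summer scout": head "scout" (specifically "summer scout"), modifier "cellar".
Inside "summer scout": head "scout", modifier "summer".
So the structure is [[twilight [valley [monsoon raven]]] [cellar [summer scout]]].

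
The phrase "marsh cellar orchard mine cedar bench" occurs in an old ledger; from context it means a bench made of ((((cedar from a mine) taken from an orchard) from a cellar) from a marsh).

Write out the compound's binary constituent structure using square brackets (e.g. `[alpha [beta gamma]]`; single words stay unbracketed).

Whole compound: head "bench", modifier "marsh cellar orchard mine cedar".
"marsh cellar orchard mine cedar" → head "cedar" (specifically "cellar orchard mine cedar"), modifier "marsh".
"cellar orchard mine cedar" → head "cedar" (specifically "orchard mine cedar"), modifier "cellar".
"orchard mine cedar" → head "cedar" (specifically "mine cedar"), modifier "orchard".
"mine cedar" → head "cedar", modifier "mine".
Putting it together: [[marsh [cellar [orchard [mine cedar]]]] bench].

[[marsh [cellar [orchard [mine cedar]]]] bench]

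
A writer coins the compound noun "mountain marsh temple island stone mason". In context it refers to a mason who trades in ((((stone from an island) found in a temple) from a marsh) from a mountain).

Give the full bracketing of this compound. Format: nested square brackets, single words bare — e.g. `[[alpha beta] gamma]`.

The outermost head in the paraphrase is "mason", modified by "mountain marsh temple island stone".
"mountain marsh temple island stone" → head "stone" (specifically "marsh temple island stone"), modifier "mountain".
"marsh temple island stone" → head "stone" (specifically "temple island stone"), modifier "marsh".
"temple island stone" → head "stone" (specifically "island stone"), modifier "temple".
"island stone" → head "stone", modifier "island".
Assembled: [[mountain [marsh [temple [island stone]]]] mason].

[[mountain [marsh [temple [island stone]]]] mason]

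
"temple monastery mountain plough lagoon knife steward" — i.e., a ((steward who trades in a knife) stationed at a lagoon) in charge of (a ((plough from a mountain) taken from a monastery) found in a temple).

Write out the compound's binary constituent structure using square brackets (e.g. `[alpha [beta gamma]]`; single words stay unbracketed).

[[temple [monastery [mountain plough]]] [lagoon [knife steward]]]

The outermost head in the paraphrase is "steward" (specifically "lagoon knife steward"), modified by "temple monastery mountain plough".
Inside "temple monastery mountain plough": head "plough" (specifically "monastery mountain plough"), modifier "temple".
Inside "monastery mountain plough": head "plough" (specifically "mountain plough"), modifier "monastery".
Inside "mountain plough": head "plough", modifier "mountain".
Inside "lagoon knife steward": head "steward" (specifically "knife steward"), modifier "lagoon".
Inside "knife steward": head "steward", modifier "knife".
So the structure is [[temple [monastery [mountain plough]]] [lagoon [knife steward]]].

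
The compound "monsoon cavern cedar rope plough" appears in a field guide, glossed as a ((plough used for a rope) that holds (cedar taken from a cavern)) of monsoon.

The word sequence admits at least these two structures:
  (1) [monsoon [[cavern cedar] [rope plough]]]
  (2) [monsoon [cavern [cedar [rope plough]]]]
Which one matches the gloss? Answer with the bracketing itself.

The paraphrase's head is the "plough" part ("cavern cedar rope plough"); its modifier is "monsoon".
That top-level split, carried through the inner groups, gives [monsoon [[cavern cedar] [rope plough]]].

[monsoon [[cavern cedar] [rope plough]]]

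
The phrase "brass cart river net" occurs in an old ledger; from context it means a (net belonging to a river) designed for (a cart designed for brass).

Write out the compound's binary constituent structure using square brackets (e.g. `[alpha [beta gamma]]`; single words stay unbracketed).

Whole compound: head "net" (specifically "river net"), modifier "brass cart".
Within "brass cart", the head is "cart" and the modifier is "brass".
Within "river net", the head is "net" and the modifier is "river".
Putting it together: [[brass cart] [river net]].

[[brass cart] [river net]]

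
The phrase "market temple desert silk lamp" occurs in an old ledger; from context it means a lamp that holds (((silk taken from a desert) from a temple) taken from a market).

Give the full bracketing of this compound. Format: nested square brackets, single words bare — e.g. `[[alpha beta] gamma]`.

[[market [temple [desert silk]]] lamp]

Whole compound: head "lamp", modifier "market temple desert silk".
Within "market temple desert silk", the head is "silk" (specifically "temple desert silk") and the modifier is "market".
Within "temple desert silk", the head is "silk" (specifically "desert silk") and the modifier is "temple".
Within "desert silk", the head is "silk" and the modifier is "desert".
Assembled: [[market [temple [desert silk]]] lamp].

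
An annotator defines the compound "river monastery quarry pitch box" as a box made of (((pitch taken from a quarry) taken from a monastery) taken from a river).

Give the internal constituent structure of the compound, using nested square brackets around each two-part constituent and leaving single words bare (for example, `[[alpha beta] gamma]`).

Overall it is a kind of box; the modifier is "river monastery quarry pitch".
Inside "river monastery quarry pitch": head "pitch" (specifically "monastery quarry pitch"), modifier "river".
Inside "monastery quarry pitch": head "pitch" (specifically "quarry pitch"), modifier "monastery".
Inside "quarry pitch": head "pitch", modifier "quarry".
So the structure is [[river [monastery [quarry pitch]]] box].

[[river [monastery [quarry pitch]]] box]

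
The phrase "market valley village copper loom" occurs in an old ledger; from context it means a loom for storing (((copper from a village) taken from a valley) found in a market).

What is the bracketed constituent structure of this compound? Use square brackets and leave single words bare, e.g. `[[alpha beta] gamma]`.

The outermost head in the paraphrase is "loom", modified by "market valley village copper".
Inside "market valley village copper": head "copper" (specifically "valley village copper"), modifier "market".
Inside "valley village copper": head "copper" (specifically "village copper"), modifier "valley".
Inside "village copper": head "copper", modifier "village".
Putting it together: [[market [valley [village copper]]] loom].

[[market [valley [village copper]]] loom]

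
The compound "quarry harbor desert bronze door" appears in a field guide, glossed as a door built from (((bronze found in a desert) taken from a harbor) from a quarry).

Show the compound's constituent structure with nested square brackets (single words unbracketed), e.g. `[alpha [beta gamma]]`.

[[quarry [harbor [desert bronze]]] door]

Whole compound: head "door", modifier "quarry harbor desert bronze".
"quarry harbor desert bronze" → head "bronze" (specifically "harbor desert bronze"), modifier "quarry".
"harbor desert bronze" → head "bronze" (specifically "desert bronze"), modifier "harbor".
"desert bronze" → head "bronze", modifier "desert".
So the structure is [[quarry [harbor [desert bronze]]] door].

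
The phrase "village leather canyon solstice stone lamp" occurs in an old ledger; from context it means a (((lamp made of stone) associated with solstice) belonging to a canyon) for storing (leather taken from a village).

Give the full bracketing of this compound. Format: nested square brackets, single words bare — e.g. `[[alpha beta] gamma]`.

Whole compound: head "lamp" (specifically "canyon solstice stone lamp"), modifier "village leather".
Within "village leather", the head is "leather" and the modifier is "village".
Within "canyon solstice stone lamp", the head is "lamp" (specifically "solstice stone lamp") and the modifier is "canyon".
Within "solstice stone lamp", the head is "lamp" (specifically "stone lamp") and the modifier is "solstice".
Within "stone lamp", the head is "lamp" and the modifier is "stone".
So the structure is [[village leather] [canyon [solstice [stone lamp]]]].

[[village leather] [canyon [solstice [stone lamp]]]]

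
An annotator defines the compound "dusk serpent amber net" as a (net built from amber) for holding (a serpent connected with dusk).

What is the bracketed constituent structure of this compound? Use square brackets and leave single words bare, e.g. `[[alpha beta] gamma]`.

[[dusk serpent] [amber net]]

At the top level: head "net" (specifically "amber net"); modifier "dusk serpent".
Within "dusk serpent", the head is "serpent" and the modifier is "dusk".
Within "amber net", the head is "net" and the modifier is "amber".
Assembled: [[dusk serpent] [amber net]].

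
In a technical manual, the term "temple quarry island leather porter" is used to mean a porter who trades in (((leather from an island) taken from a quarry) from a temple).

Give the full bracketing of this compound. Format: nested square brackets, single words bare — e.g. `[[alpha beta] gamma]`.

Overall it is a kind of porter; the modifier is "temple quarry island leather".
Inside "temple quarry island leather": head "leather" (specifically "quarry island leather"), modifier "temple".
Inside "quarry island leather": head "leather" (specifically "island leather"), modifier "quarry".
Inside "island leather": head "leather", modifier "island".
Assembled: [[temple [quarry [island leather]]] porter].

[[temple [quarry [island leather]]] porter]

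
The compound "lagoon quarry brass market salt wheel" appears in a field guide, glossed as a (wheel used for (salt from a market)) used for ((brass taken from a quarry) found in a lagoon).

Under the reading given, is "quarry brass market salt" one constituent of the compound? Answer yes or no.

The top-level split is [lagoon quarry brass] [market salt wheel]; the full structure is [[lagoon [quarry brass]] [[market salt] wheel]].
"quarry brass market salt" straddles a constituent boundary, so it is not a single unit.

no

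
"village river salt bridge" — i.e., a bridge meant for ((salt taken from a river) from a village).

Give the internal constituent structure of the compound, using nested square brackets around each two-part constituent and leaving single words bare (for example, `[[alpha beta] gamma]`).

[[village [river salt]] bridge]

Overall it is a kind of bridge; the modifier is "village river salt".
"village river salt" → head "salt" (specifically "river salt"), modifier "village".
"river salt" → head "salt", modifier "river".
Assembled: [[village [river salt]] bridge].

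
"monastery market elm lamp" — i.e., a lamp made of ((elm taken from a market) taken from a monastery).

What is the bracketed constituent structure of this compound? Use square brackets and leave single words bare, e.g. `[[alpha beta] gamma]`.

[[monastery [market elm]] lamp]

The outermost head in the paraphrase is "lamp", modified by "monastery market elm".
Inside "monastery market elm": head "elm" (specifically "market elm"), modifier "monastery".
Inside "market elm": head "elm", modifier "market".
Putting it together: [[monastery [market elm]] lamp].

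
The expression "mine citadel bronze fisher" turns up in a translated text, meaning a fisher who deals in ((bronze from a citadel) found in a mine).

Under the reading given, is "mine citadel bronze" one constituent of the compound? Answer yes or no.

yes

The paraphrase groups the words so that "mine citadel bronze" is one unit: it corresponds to a single parenthesized sub-phrase.
The full structure is [[mine [citadel bronze]] fisher], in which [mine citadel bronze] is a constituent.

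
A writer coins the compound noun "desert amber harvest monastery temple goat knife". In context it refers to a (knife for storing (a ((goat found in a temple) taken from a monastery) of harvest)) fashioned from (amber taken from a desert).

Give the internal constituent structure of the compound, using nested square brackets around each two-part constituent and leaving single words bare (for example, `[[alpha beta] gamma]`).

Whole compound: head "knife" (specifically "harvest monastery temple goat knife"), modifier "desert amber".
"desert amber" → head "amber", modifier "desert".
"harvest monastery temple goat knife" → head "knife", modifier "harvest monastery temple goat".
"harvest monastery temple goat" → head "goat" (specifically "monastery temple goat"), modifier "harvest".
"monastery temple goat" → head "goat" (specifically "temple goat"), modifier "monastery".
"temple goat" → head "goat", modifier "temple".
Putting it together: [[desert amber] [[harvest [monastery [temple goat]]] knife]].

[[desert amber] [[harvest [monastery [temple goat]]] knife]]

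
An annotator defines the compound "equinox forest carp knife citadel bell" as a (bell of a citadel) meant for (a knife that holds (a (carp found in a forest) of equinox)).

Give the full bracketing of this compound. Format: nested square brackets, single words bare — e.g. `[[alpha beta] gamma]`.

Overall it is a kind of bell (specifically "citadel bell"); the modifier is "equinox forest carp knife".
Within "equinox forest carp knife", the head is "knife" and the modifier is "equinox forest carp".
Within "equinox forest carp", the head is "carp" (specifically "forest carp") and the modifier is "equinox".
Within "forest carp", the head is "carp" and the modifier is "forest".
Within "citadel bell", the head is "bell" and the modifier is "citadel".
So the structure is [[[equinox [forest carp]] knife] [citadel bell]].

[[[equinox [forest carp]] knife] [citadel bell]]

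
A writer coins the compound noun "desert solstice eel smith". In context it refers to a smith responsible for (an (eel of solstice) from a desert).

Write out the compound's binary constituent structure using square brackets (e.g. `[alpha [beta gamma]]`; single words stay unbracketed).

[[desert [solstice eel]] smith]

The outermost head in the paraphrase is "smith", modified by "desert solstice eel".
"desert solstice eel" → head "eel" (specifically "solstice eel"), modifier "desert".
"solstice eel" → head "eel", modifier "solstice".
Assembled: [[desert [solstice eel]] smith].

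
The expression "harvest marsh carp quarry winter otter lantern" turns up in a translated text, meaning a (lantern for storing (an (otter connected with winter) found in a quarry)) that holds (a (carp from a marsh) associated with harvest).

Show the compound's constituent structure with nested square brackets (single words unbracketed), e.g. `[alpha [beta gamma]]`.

At the top level: head "lantern" (specifically "quarry winter otter lantern"); modifier "harvest marsh carp".
Within "harvest marsh carp", the head is "carp" (specifically "marsh carp") and the modifier is "harvest".
Within "marsh carp", the head is "carp" and the modifier is "marsh".
Within "quarry winter otter lantern", the head is "lantern" and the modifier is "quarry winter otter".
Within "quarry winter otter", the head is "otter" (specifically "winter otter") and the modifier is "quarry".
Within "winter otter", the head is "otter" and the modifier is "winter".
Assembled: [[harvest [marsh carp]] [[quarry [winter otter]] lantern]].

[[harvest [marsh carp]] [[quarry [winter otter]] lantern]]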